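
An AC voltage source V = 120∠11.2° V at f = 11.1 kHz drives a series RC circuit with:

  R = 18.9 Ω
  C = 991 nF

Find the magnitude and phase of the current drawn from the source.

Step 1 — Angular frequency: ω = 2π·f = 2π·1.11e+04 = 6.974e+04 rad/s.
Step 2 — Component impedances:
  R: Z = R = 18.9 Ω
  C: Z = 1/(jωC) = -j/(ω·C) = 0 - j14.47 Ω
Step 3 — Series combination: Z_total = R + C = 18.9 - j14.47 Ω = 23.8∠-37.4° Ω.
Step 4 — Source phasor: V = 120∠11.2° V = 117.7 + j23.31 V.
Step 5 — Ohm's law: I = V / Z_total = (117.7 + j23.31) / (18.9 - j14.47) = 3.332 + j3.784 A.
Step 6 — Convert to polar: |I| = 5.042 A, ∠I = 48.6°.

I = 5.042∠48.6° A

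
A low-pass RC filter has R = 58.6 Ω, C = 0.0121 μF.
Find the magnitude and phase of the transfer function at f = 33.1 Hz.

Step 1 — Angular frequency: ω = 2π·33.1 = 208 rad/s.
Step 2 — Transfer function: H(jω) = 1/(1 + jωRC).
Step 3 — Denominator: 1 + jωRC = 1 + j·208·58.6·1.21e-08 = 1 + j0.0001475.
Step 4 — H = 1 - j0.0001475.
Step 5 — Magnitude: |H| = 1 (-0.0 dB); phase: φ = -0.0°.

|H| = 1 (-0.0 dB), φ = -0.0°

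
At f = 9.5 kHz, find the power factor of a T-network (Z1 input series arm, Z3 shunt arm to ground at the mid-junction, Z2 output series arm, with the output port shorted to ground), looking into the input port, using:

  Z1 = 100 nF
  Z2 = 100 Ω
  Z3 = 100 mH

Step 1 — Angular frequency: ω = 2π·f = 2π·9500 = 5.969e+04 rad/s.
Step 2 — Component impedances:
  Z1: Z = 1/(jωC) = -j/(ω·C) = 0 - j167.5 Ω
  Z2: Z = R = 100 Ω
  Z3: Z = jωL = j·5.969e+04·0.1 = 0 + j5969 Ω
Step 3 — With the output port shorted to ground, the output series arm Z2 runs from the junction to ground; the shunt arm Z3 also runs from the junction to ground. They appear in parallel: Z3 || Z2 = 99.97 + j1.675 Ω.
Step 4 — Series with input arm Z1: Z_in = Z1 + (Z3 || Z2) = 99.97 - j165.9 Ω = 193.7∠-58.9° Ω.
Step 5 — Power factor: PF = cos(φ) = Re(Z)/|Z| = 99.972/193.66 = 0.5162.
Step 6 — Type: Im(Z) = -165.9 ⇒ leading (phase φ = -58.9°).

PF = 0.5162 (leading, φ = -58.9°)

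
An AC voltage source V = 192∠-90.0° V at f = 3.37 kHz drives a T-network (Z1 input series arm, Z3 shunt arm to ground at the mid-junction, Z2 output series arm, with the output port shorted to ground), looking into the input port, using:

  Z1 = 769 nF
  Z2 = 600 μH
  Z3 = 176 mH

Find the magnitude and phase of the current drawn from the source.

Step 1 — Angular frequency: ω = 2π·f = 2π·3370 = 2.117e+04 rad/s.
Step 2 — Component impedances:
  Z1: Z = 1/(jωC) = -j/(ω·C) = 0 - j61.41 Ω
  Z2: Z = jωL = j·2.117e+04·0.0006 = 0 + j12.7 Ω
  Z3: Z = jωL = j·2.117e+04·0.176 = 0 + j3727 Ω
Step 3 — With the output port shorted to ground, the output series arm Z2 runs from the junction to ground; the shunt arm Z3 also runs from the junction to ground. They appear in parallel: Z3 || Z2 = 0 + j12.66 Ω.
Step 4 — Series with input arm Z1: Z_in = Z1 + (Z3 || Z2) = 0 - j48.75 Ω = 48.75∠-90.0° Ω.
Step 5 — Source phasor: V = 192∠-90.0° V = 0 - j192 V.
Step 6 — Ohm's law: I = V / Z_total = (0 - j192) / (0 - j48.75) = 3.938 A.
Step 7 — Convert to polar: |I| = 3.938 A, ∠I = 0.0°.

I = 3.938∠0.0° A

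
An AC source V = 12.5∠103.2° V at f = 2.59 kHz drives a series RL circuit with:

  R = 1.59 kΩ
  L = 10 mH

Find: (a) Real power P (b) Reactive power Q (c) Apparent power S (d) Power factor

Step 1 — Angular frequency: ω = 2π·f = 2π·2590 = 1.627e+04 rad/s.
Step 2 — Component impedances:
  R: Z = R = 1590 Ω
  L: Z = jωL = j·1.627e+04·0.01 = 0 + j162.7 Ω
Step 3 — Series combination: Z_total = R + L = 1590 + j162.7 Ω = 1598∠5.8° Ω.
Step 4 — Source phasor: V = 12.5∠103.2° V = -2.854 + j12.17 V.
Step 5 — Current: I = V / Z = -0.001001 + j0.007756 A = 0.007821∠97.4° A.
Step 6 — Complex power: S = V·I* = 0.09725 + j0.009954 VA.
Step 7 — Real power: P = Re(S) = 0.09725 W.
Step 8 — Reactive power: Q = Im(S) = 0.009954 VAR.
Step 9 — Apparent power: |S| = 0.09776 VA.
Step 10 — Power factor: PF = P/|S| = 0.9948 (lagging).

(a) P = 0.09725 W  (b) Q = 0.009954 VAR  (c) S = 0.09776 VA  (d) PF = 0.9948 (lagging)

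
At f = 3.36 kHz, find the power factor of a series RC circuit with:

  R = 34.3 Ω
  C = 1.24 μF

Step 1 — Angular frequency: ω = 2π·f = 2π·3360 = 2.111e+04 rad/s.
Step 2 — Component impedances:
  R: Z = R = 34.3 Ω
  C: Z = 1/(jωC) = -j/(ω·C) = 0 - j38.2 Ω
Step 3 — Series combination: Z_total = R + C = 34.3 - j38.2 Ω = 51.34∠-48.1° Ω.
Step 4 — Power factor: PF = cos(φ) = Re(Z)/|Z| = 34.3/51.34 = 0.6681.
Step 5 — Type: Im(Z) = -38.2 ⇒ leading (phase φ = -48.1°).

PF = 0.6681 (leading, φ = -48.1°)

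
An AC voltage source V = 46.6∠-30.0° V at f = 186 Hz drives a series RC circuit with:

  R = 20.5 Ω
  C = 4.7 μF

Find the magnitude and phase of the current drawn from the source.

Step 1 — Angular frequency: ω = 2π·f = 2π·186 = 1169 rad/s.
Step 2 — Component impedances:
  R: Z = R = 20.5 Ω
  C: Z = 1/(jωC) = -j/(ω·C) = 0 - j182.1 Ω
Step 3 — Series combination: Z_total = R + C = 20.5 - j182.1 Ω = 183.2∠-83.6° Ω.
Step 4 — Source phasor: V = 46.6∠-30.0° V = 40.36 - j23.3 V.
Step 5 — Ohm's law: I = V / Z_total = (40.36 - j23.3) / (20.5 - j182.1) = 0.151 + j0.2047 A.
Step 6 — Convert to polar: |I| = 0.2544 A, ∠I = 53.6°.

I = 0.2544∠53.6° A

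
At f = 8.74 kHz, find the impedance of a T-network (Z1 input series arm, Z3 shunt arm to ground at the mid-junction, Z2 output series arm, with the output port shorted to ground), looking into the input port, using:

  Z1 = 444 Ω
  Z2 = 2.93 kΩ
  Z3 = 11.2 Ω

Step 1 — Angular frequency: ω = 2π·f = 2π·8740 = 5.492e+04 rad/s.
Step 2 — Component impedances:
  Z1: Z = R = 444 Ω
  Z2: Z = R = 2930 Ω
  Z3: Z = R = 11.2 Ω
Step 3 — With the output port shorted to ground, the output series arm Z2 runs from the junction to ground; the shunt arm Z3 also runs from the junction to ground. They appear in parallel: Z3 || Z2 = 11.16 Ω.
Step 4 — Series with input arm Z1: Z_in = Z1 + (Z3 || Z2) = 455.2 Ω = 455.2∠0.0° Ω.

Z = 455.2 Ω = 455.2∠0.0° Ω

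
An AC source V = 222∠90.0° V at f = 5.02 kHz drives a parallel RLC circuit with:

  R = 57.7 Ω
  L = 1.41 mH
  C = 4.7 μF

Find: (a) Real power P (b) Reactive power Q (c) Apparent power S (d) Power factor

Step 1 — Angular frequency: ω = 2π·f = 2π·5020 = 3.154e+04 rad/s.
Step 2 — Component impedances:
  R: Z = R = 57.7 Ω
  L: Z = jωL = j·3.154e+04·0.00141 = 0 + j44.47 Ω
  C: Z = 1/(jωC) = -j/(ω·C) = 0 - j6.746 Ω
Step 3 — Parallel combination: 1/Z_total = 1/R + 1/L + 1/C; Z_total = 1.075 - j7.803 Ω = 7.877∠-82.2° Ω.
Step 4 — Source phasor: V = 222∠90.0° V = 0 + j222 V.
Step 5 — Current: I = V / Z = -27.92 + j3.847 A = 28.18∠172.2° A.
Step 6 — Complex power: S = V·I* = 854.1 - j6198 VA.
Step 7 — Real power: P = Re(S) = 854.1 W.
Step 8 — Reactive power: Q = Im(S) = -6198 VAR.
Step 9 — Apparent power: |S| = 6257 VA.
Step 10 — Power factor: PF = P/|S| = 0.1365 (leading).

(a) P = 854.1 W  (b) Q = -6198 VAR  (c) S = 6257 VA  (d) PF = 0.1365 (leading)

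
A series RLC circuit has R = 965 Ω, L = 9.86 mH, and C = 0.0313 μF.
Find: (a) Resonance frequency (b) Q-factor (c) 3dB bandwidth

Step 1 — Resonance condition Im(Z)=0 gives ω₀ = 1/√(LC).
Step 2 — ω₀ = 1/√(0.00986·3.13e-08) = 5.692e+04 rad/s.
Step 3 — f₀ = ω₀/(2π) = 9060 Hz.
Step 4 — Series Q: Q = ω₀L/R = 5.692e+04·0.00986/965 = 0.5816.
Step 5 — 3dB bandwidth: Δω = ω₀/Q = 9.787e+04 rad/s; BW = Δω/(2π) = 1.558e+04 Hz.

(a) f₀ = 9060 Hz  (b) Q = 0.5816  (c) BW = 1.558e+04 Hz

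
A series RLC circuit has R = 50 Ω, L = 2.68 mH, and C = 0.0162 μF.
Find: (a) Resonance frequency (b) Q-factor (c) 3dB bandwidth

Step 1 — Resonance: ω₀ = 1/√(LC) = 1/√(0.00268·1.62e-08) = 1.518e+05 rad/s.
Step 2 — f₀ = ω₀/(2π) = 2.415e+04 Hz.
Step 3 — Series Q: Q = ω₀L/R = 1.518e+05·0.00268/50 = 8.135.
Step 4 — Bandwidth: Δω = ω₀/Q = 1.866e+04 rad/s; BW = Δω/(2π) = 2969 Hz.

(a) f₀ = 2.415e+04 Hz  (b) Q = 8.135  (c) BW = 2969 Hz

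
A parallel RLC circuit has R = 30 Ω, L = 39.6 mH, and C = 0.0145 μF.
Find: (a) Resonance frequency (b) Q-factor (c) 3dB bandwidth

Step 1 — Resonance: ω₀ = 1/√(LC) = 1/√(0.0396·1.45e-08) = 4.173e+04 rad/s.
Step 2 — f₀ = ω₀/(2π) = 6642 Hz.
Step 3 — Parallel Q: Q = R/(ω₀L) = 30/(4.173e+04·0.0396) = 0.01815.
Step 4 — Bandwidth: Δω = ω₀/Q = 2.299e+06 rad/s; BW = Δω/(2π) = 3.659e+05 Hz.

(a) f₀ = 6642 Hz  (b) Q = 0.01815  (c) BW = 3.659e+05 Hz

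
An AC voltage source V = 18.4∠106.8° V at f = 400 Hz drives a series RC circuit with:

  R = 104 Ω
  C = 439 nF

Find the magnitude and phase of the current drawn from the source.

Step 1 — Angular frequency: ω = 2π·f = 2π·400 = 2513 rad/s.
Step 2 — Component impedances:
  R: Z = R = 104 Ω
  C: Z = 1/(jωC) = -j/(ω·C) = 0 - j906.3 Ω
Step 3 — Series combination: Z_total = R + C = 104 - j906.3 Ω = 912.3∠-83.5° Ω.
Step 4 — Source phasor: V = 18.4∠106.8° V = -5.318 + j17.61 V.
Step 5 — Ohm's law: I = V / Z_total = (-5.318 + j17.61) / (104 - j906.3) = -0.01985 - j0.00359 A.
Step 6 — Convert to polar: |I| = 0.02017 A, ∠I = -169.7°.

I = 0.02017∠-169.7° A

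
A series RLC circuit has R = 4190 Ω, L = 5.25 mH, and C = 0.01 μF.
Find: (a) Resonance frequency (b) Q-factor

Step 1 — Resonance condition Im(Z)=0 gives ω₀ = 1/√(LC).
Step 2 — ω₀ = 1/√(0.00525·1e-08) = 1.38e+05 rad/s.
Step 3 — f₀ = ω₀/(2π) = 2.197e+04 Hz.
Step 4 — Series Q: Q = ω₀L/R = 1.38e+05·0.00525/4190 = 0.1729.

(a) f₀ = 2.197e+04 Hz  (b) Q = 0.1729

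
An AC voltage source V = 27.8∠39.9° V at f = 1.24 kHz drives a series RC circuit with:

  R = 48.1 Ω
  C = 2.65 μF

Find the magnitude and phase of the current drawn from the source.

Step 1 — Angular frequency: ω = 2π·f = 2π·1240 = 7791 rad/s.
Step 2 — Component impedances:
  R: Z = R = 48.1 Ω
  C: Z = 1/(jωC) = -j/(ω·C) = 0 - j48.43 Ω
Step 3 — Series combination: Z_total = R + C = 48.1 - j48.43 Ω = 68.26∠-45.2° Ω.
Step 4 — Source phasor: V = 27.8∠39.9° V = 21.33 + j17.83 V.
Step 5 — Ohm's law: I = V / Z_total = (21.33 + j17.83) / (48.1 - j48.43) = 0.0348 + j0.4058 A.
Step 6 — Convert to polar: |I| = 0.4073 A, ∠I = 85.1°.

I = 0.4073∠85.1° A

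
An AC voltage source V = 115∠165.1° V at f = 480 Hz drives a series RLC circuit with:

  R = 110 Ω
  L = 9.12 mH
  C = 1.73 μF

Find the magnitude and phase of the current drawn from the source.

Step 1 — Angular frequency: ω = 2π·f = 2π·480 = 3016 rad/s.
Step 2 — Component impedances:
  R: Z = R = 110 Ω
  L: Z = jωL = j·3016·0.00912 = 0 + j27.51 Ω
  C: Z = 1/(jωC) = -j/(ω·C) = 0 - j191.7 Ω
Step 3 — Series combination: Z_total = R + L + C = 110 - j164.2 Ω = 197.6∠-56.2° Ω.
Step 4 — Source phasor: V = 115∠165.1° V = -111.1 + j29.57 V.
Step 5 — Ohm's law: I = V / Z_total = (-111.1 + j29.57) / (110 - j164.2) = -0.4374 - j0.3839 A.
Step 6 — Convert to polar: |I| = 0.582 A, ∠I = -138.7°.

I = 0.582∠-138.7° A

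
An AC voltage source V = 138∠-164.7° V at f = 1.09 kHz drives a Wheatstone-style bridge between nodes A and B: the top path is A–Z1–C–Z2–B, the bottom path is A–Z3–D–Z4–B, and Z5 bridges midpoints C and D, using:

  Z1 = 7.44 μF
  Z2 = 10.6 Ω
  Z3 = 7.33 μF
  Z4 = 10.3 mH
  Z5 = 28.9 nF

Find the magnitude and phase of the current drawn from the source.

Step 1 — Angular frequency: ω = 2π·f = 2π·1090 = 6849 rad/s.
Step 2 — Component impedances:
  Z1: Z = 1/(jωC) = -j/(ω·C) = 0 - j19.63 Ω
  Z2: Z = R = 10.6 Ω
  Z3: Z = 1/(jωC) = -j/(ω·C) = 0 - j19.92 Ω
  Z4: Z = jωL = j·6849·0.0103 = 0 + j70.54 Ω
  Z5: Z = 1/(jωC) = -j/(ω·C) = 0 - j5052 Ω
Step 3 — Bridge requires nodal analysis (the Z5 bridge couples midpoints C and D, so the two paths cannot be reduced to a simple series/parallel combination). Setting node B to ground and injecting 1 A at node A, the 3-node admittance system at A, C, D solves to V_A = Z_AB = 25.02 - j23.19 Ω = 34.12∠-42.8° Ω.
Step 4 — Source phasor: V = 138∠-164.7° V = -133.1 - j36.41 V.
Step 5 — Ohm's law: I = V / Z_total = (-133.1 - j36.41) / (25.02 - j23.19) = -2.136 - j3.435 A.
Step 6 — Convert to polar: |I| = 4.045 A, ∠I = -121.9°.

I = 4.045∠-121.9° A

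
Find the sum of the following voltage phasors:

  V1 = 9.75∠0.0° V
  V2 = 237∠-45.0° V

Step 1 — Convert each phasor to rectangular form:
  V1 = 9.75·(cos(0.0°) + j·sin(0.0°)) = 9.75 V
  V2 = 237·(cos(-45.0°) + j·sin(-45.0°)) = 167.6 - j167.6 V
Step 2 — Sum components: V_total = 177.3 - j167.6 V.
Step 3 — Convert to polar: |V_total| = 244 V, ∠V_total = -43.4°.

V_total = 244∠-43.4° V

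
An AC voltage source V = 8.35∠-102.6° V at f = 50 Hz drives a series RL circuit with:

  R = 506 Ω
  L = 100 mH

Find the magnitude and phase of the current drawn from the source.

Step 1 — Angular frequency: ω = 2π·f = 2π·50 = 314.2 rad/s.
Step 2 — Component impedances:
  R: Z = R = 506 Ω
  L: Z = jωL = j·314.2·0.1 = 0 + j31.42 Ω
Step 3 — Series combination: Z_total = R + L = 506 + j31.42 Ω = 507∠3.6° Ω.
Step 4 — Source phasor: V = 8.35∠-102.6° V = -1.821 - j8.149 V.
Step 5 — Ohm's law: I = V / Z_total = (-1.821 - j8.149) / (506 + j31.42) = -0.004582 - j0.01582 A.
Step 6 — Convert to polar: |I| = 0.01647 A, ∠I = -106.2°.

I = 0.01647∠-106.2° A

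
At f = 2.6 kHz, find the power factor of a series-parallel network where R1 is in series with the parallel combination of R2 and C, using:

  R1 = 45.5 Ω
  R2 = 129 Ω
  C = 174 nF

Step 1 — Angular frequency: ω = 2π·f = 2π·2600 = 1.634e+04 rad/s.
Step 2 — Component impedances:
  R1: Z = R = 45.5 Ω
  R2: Z = R = 129 Ω
  C: Z = 1/(jωC) = -j/(ω·C) = 0 - j351.8 Ω
Step 3 — Parallel branch: R2 || C = 1/(1/R2 + 1/C) = 113.7 - j41.7 Ω.
Step 4 — Series with R1: Z_total = R1 + (R2 || C) = 159.2 - j41.7 Ω = 164.6∠-14.7° Ω.
Step 5 — Power factor: PF = cos(φ) = Re(Z)/|Z| = 159.21/164.58 = 0.9674.
Step 6 — Type: Im(Z) = -41.7 ⇒ leading (phase φ = -14.7°).

PF = 0.9674 (leading, φ = -14.7°)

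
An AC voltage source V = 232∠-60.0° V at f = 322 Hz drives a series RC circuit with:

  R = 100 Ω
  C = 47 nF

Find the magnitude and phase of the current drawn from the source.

Step 1 — Angular frequency: ω = 2π·f = 2π·322 = 2023 rad/s.
Step 2 — Component impedances:
  R: Z = R = 100 Ω
  C: Z = 1/(jωC) = -j/(ω·C) = 0 - j1.052e+04 Ω
Step 3 — Series combination: Z_total = R + C = 100 - j1.052e+04 Ω = 1.052e+04∠-89.5° Ω.
Step 4 — Source phasor: V = 232∠-60.0° V = 116 - j200.9 V.
Step 5 — Ohm's law: I = V / Z_total = (116 - j200.9) / (100 - j1.052e+04) = 0.01921 + j0.01085 A.
Step 6 — Convert to polar: |I| = 0.02206 A, ∠I = 29.5°.

I = 0.02206∠29.5° A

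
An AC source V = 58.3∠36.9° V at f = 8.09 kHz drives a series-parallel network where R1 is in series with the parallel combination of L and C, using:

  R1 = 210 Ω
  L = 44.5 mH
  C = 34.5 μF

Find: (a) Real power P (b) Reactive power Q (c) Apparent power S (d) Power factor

Step 1 — Angular frequency: ω = 2π·f = 2π·8090 = 5.083e+04 rad/s.
Step 2 — Component impedances:
  R1: Z = R = 210 Ω
  L: Z = jωL = j·5.083e+04·0.0445 = 0 + j2262 Ω
  C: Z = 1/(jωC) = -j/(ω·C) = 0 - j0.5702 Ω
Step 3 — Parallel branch: L || C = 1/(1/L + 1/C) = 0 - j0.5704 Ω.
Step 4 — Series with R1: Z_total = R1 + (L || C) = 210 - j0.5704 Ω = 210∠-0.2° Ω.
Step 5 — Source phasor: V = 58.3∠36.9° V = 46.62 + j35 V.
Step 6 — Current: I = V / Z = 0.2216 + j0.1673 A = 0.2776∠37.1° A.
Step 7 — Complex power: S = V·I* = 16.19 - j0.04396 VA.
Step 8 — Real power: P = Re(S) = 16.19 W.
Step 9 — Reactive power: Q = Im(S) = -0.04396 VAR.
Step 10 — Apparent power: |S| = 16.19 VA.
Step 11 — Power factor: PF = P/|S| = 1 (leading).

(a) P = 16.19 W  (b) Q = -0.04396 VAR  (c) S = 16.19 VA  (d) PF = 1 (leading)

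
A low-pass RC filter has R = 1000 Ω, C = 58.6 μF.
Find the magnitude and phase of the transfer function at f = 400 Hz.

Step 1 — Angular frequency: ω = 2π·400 = 2513 rad/s.
Step 2 — Transfer function: H(jω) = 1/(1 + jωRC).
Step 3 — Denominator: 1 + jωRC = 1 + j·2513·1000·5.86e-05 = 1 + j147.3.
Step 4 — H = 4.61e-05 - j0.00679.
Step 5 — Magnitude: |H| = 0.00679 (-43.4 dB); phase: φ = -89.6°.

|H| = 0.00679 (-43.4 dB), φ = -89.6°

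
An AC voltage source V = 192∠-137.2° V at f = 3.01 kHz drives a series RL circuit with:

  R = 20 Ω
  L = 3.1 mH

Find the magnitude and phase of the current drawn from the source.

Step 1 — Angular frequency: ω = 2π·f = 2π·3010 = 1.891e+04 rad/s.
Step 2 — Component impedances:
  R: Z = R = 20 Ω
  L: Z = jωL = j·1.891e+04·0.0031 = 0 + j58.63 Ω
Step 3 — Series combination: Z_total = R + L = 20 + j58.63 Ω = 61.95∠71.2° Ω.
Step 4 — Source phasor: V = 192∠-137.2° V = -140.9 - j130.5 V.
Step 5 — Ohm's law: I = V / Z_total = (-140.9 - j130.5) / (20 + j58.63) = -2.727 + j1.472 A.
Step 6 — Convert to polar: |I| = 3.099 A, ∠I = 151.6°.

I = 3.099∠151.6° A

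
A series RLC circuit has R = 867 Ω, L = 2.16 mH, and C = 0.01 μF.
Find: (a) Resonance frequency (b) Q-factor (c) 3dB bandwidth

Step 1 — Resonance: ω₀ = 1/√(LC) = 1/√(0.00216·1e-08) = 2.152e+05 rad/s.
Step 2 — f₀ = ω₀/(2π) = 3.424e+04 Hz.
Step 3 — Series Q: Q = ω₀L/R = 2.152e+05·0.00216/867 = 0.5361.
Step 4 — Bandwidth: Δω = ω₀/Q = 4.014e+05 rad/s; BW = Δω/(2π) = 6.388e+04 Hz.

(a) f₀ = 3.424e+04 Hz  (b) Q = 0.5361  (c) BW = 6.388e+04 Hz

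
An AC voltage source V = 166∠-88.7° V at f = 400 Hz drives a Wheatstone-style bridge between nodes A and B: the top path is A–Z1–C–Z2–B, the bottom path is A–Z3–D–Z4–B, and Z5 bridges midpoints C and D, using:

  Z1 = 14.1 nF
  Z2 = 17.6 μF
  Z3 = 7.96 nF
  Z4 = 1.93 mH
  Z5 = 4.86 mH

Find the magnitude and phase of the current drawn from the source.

Step 1 — Angular frequency: ω = 2π·f = 2π·400 = 2513 rad/s.
Step 2 — Component impedances:
  Z1: Z = 1/(jωC) = -j/(ω·C) = 0 - j2.822e+04 Ω
  Z2: Z = 1/(jωC) = -j/(ω·C) = 0 - j22.61 Ω
  Z3: Z = 1/(jωC) = -j/(ω·C) = 0 - j4.999e+04 Ω
  Z4: Z = jωL = j·2513·0.00193 = 0 + j4.851 Ω
  Z5: Z = jωL = j·2513·0.00486 = 0 + j12.21 Ω
Step 3 — Bridge requires nodal analysis (the Z5 bridge couples midpoints C and D, so the two paths cannot be reduced to a simple series/parallel combination). Setting node B to ground and injecting 1 A at node A, the 3-node admittance system at A, C, D solves to V_A = Z_AB = 0 - j1.8e+04 Ω = 1.8e+04∠-90.0° Ω.
Step 4 — Source phasor: V = 166∠-88.7° V = 3.766 - j166 V.
Step 5 — Ohm's law: I = V / Z_total = (3.766 - j166) / (0 - j1.8e+04) = 0.009221 + j0.0002093 A.
Step 6 — Convert to polar: |I| = 0.009223 A, ∠I = 1.3°.

I = 0.009223∠1.3° A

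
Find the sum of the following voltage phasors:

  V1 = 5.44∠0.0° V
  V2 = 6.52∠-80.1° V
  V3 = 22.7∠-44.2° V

Step 1 — Convert each phasor to rectangular form:
  V1 = 5.44·(cos(0.0°) + j·sin(0.0°)) = 5.44 V
  V2 = 6.52·(cos(-80.1°) + j·sin(-80.1°)) = 1.121 - j6.423 V
  V3 = 22.7·(cos(-44.2°) + j·sin(-44.2°)) = 16.27 - j15.83 V
Step 2 — Sum components: V_total = 22.83 - j22.25 V.
Step 3 — Convert to polar: |V_total| = 31.88 V, ∠V_total = -44.3°.

V_total = 31.88∠-44.3° V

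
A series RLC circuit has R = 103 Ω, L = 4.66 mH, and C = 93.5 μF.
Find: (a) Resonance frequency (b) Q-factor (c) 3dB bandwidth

Step 1 — Resonance condition Im(Z)=0 gives ω₀ = 1/√(LC).
Step 2 — ω₀ = 1/√(0.00466·9.35e-05) = 1515 rad/s.
Step 3 — f₀ = ω₀/(2π) = 241.1 Hz.
Step 4 — Series Q: Q = ω₀L/R = 1515·0.00466/103 = 0.06854.
Step 5 — 3dB bandwidth: Δω = ω₀/Q = 2.21e+04 rad/s; BW = Δω/(2π) = 3518 Hz.

(a) f₀ = 241.1 Hz  (b) Q = 0.06854  (c) BW = 3518 Hz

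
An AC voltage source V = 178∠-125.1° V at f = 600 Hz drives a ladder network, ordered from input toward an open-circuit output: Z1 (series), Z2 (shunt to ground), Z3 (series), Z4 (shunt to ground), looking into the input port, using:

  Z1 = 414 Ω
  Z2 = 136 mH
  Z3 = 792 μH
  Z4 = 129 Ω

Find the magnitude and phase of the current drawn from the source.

Step 1 — Angular frequency: ω = 2π·f = 2π·600 = 3770 rad/s.
Step 2 — Component impedances:
  Z1: Z = R = 414 Ω
  Z2: Z = jωL = j·3770·0.136 = 0 + j512.7 Ω
  Z3: Z = jωL = j·3770·0.000792 = 0 + j2.986 Ω
  Z4: Z = R = 129 Ω
Step 3 — Ladder network (open output): work backward from the far end, alternating series and parallel combinations. Z_in = 534 + j32.99 Ω = 535∠3.5° Ω.
Step 4 — Source phasor: V = 178∠-125.1° V = -102.4 - j145.6 V.
Step 5 — Ohm's law: I = V / Z_total = (-102.4 - j145.6) / (534 + j32.99) = -0.2077 - j0.2599 A.
Step 6 — Convert to polar: |I| = 0.3327 A, ∠I = -128.6°.

I = 0.3327∠-128.6° A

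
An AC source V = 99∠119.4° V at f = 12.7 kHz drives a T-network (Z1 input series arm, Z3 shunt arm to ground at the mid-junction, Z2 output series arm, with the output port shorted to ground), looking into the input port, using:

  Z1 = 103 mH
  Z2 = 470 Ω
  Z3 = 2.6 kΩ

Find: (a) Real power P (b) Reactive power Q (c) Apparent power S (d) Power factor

Step 1 — Angular frequency: ω = 2π·f = 2π·1.27e+04 = 7.98e+04 rad/s.
Step 2 — Component impedances:
  Z1: Z = jωL = j·7.98e+04·0.103 = 0 + j8219 Ω
  Z2: Z = R = 470 Ω
  Z3: Z = R = 2600 Ω
Step 3 — With the output port shorted to ground, the output series arm Z2 runs from the junction to ground; the shunt arm Z3 also runs from the junction to ground. They appear in parallel: Z3 || Z2 = 398 Ω.
Step 4 — Series with input arm Z1: Z_in = Z1 + (Z3 || Z2) = 398 + j8219 Ω = 8229∠87.2° Ω.
Step 5 — Source phasor: V = 99∠119.4° V = -48.6 + j86.25 V.
Step 6 — Current: I = V / Z = 0.01018 + j0.006406 A = 0.01203∠32.2° A.
Step 7 — Complex power: S = V·I* = 0.05762 + j1.19 VA.
Step 8 — Real power: P = Re(S) = 0.05762 W.
Step 9 — Reactive power: Q = Im(S) = 1.19 VAR.
Step 10 — Apparent power: |S| = 1.191 VA.
Step 11 — Power factor: PF = P/|S| = 0.04837 (lagging).

(a) P = 0.05762 W  (b) Q = 1.19 VAR  (c) S = 1.191 VA  (d) PF = 0.04837 (lagging)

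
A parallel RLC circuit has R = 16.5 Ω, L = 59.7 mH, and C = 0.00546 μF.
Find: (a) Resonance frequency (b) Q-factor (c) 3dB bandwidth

Step 1 — Resonance: ω₀ = 1/√(LC) = 1/√(0.0597·5.46e-09) = 5.539e+04 rad/s.
Step 2 — f₀ = ω₀/(2π) = 8815 Hz.
Step 3 — Parallel Q: Q = R/(ω₀L) = 16.5/(5.539e+04·0.0597) = 0.00499.
Step 4 — Bandwidth: Δω = ω₀/Q = 1.11e+07 rad/s; BW = Δω/(2π) = 1.767e+06 Hz.

(a) f₀ = 8815 Hz  (b) Q = 0.00499  (c) BW = 1.767e+06 Hz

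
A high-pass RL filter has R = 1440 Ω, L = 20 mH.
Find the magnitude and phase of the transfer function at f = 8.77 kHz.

Step 1 — Angular frequency: ω = 2π·8770 = 5.51e+04 rad/s.
Step 2 — Transfer function: H(jω) = jωL/(R + jωL).
Step 3 — Numerator jωL = j·1102; denominator R + jωL = 1440 + j1102.
Step 4 — H = 0.3694 + j0.4826.
Step 5 — Magnitude: |H| = 0.6078 (-4.3 dB); phase: φ = 52.6°.

|H| = 0.6078 (-4.3 dB), φ = 52.6°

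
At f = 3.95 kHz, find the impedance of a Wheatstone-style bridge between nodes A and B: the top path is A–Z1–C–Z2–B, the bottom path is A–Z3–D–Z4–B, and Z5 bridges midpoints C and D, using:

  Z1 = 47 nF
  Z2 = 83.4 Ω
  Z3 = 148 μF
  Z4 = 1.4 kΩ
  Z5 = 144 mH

Step 1 — Angular frequency: ω = 2π·f = 2π·3950 = 2.482e+04 rad/s.
Step 2 — Component impedances:
  Z1: Z = 1/(jωC) = -j/(ω·C) = 0 - j857.3 Ω
  Z2: Z = R = 83.4 Ω
  Z3: Z = 1/(jωC) = -j/(ω·C) = 0 - j0.2722 Ω
  Z4: Z = R = 1400 Ω
  Z5: Z = jωL = j·2.482e+04·0.144 = 0 + j3574 Ω
Step 3 — Bridge requires nodal analysis (the Z5 bridge couples midpoints C and D, so the two paths cannot be reduced to a simple series/parallel combination). Setting node B to ground and injecting 1 A at node A, the 3-node admittance system at A, C, D solves to V_A = Z_AB = 562.6 - j636.5 Ω = 849.5∠-48.5° Ω.

Z = 562.6 - j636.5 Ω = 849.5∠-48.5° Ω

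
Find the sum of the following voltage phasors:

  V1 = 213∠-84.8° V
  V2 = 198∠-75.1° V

Step 1 — Convert each phasor to rectangular form:
  V1 = 213·(cos(-84.8°) + j·sin(-84.8°)) = 19.3 - j212.1 V
  V2 = 198·(cos(-75.1°) + j·sin(-75.1°)) = 50.91 - j191.3 V
Step 2 — Sum components: V_total = 70.22 - j403.5 V.
Step 3 — Convert to polar: |V_total| = 409.5 V, ∠V_total = -80.1°.

V_total = 409.5∠-80.1° V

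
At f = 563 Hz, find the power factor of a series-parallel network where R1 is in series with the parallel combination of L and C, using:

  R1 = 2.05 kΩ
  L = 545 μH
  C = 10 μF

Step 1 — Angular frequency: ω = 2π·f = 2π·563 = 3537 rad/s.
Step 2 — Component impedances:
  R1: Z = R = 2050 Ω
  L: Z = jωL = j·3537·0.000545 = 0 + j1.928 Ω
  C: Z = 1/(jωC) = -j/(ω·C) = 0 - j28.27 Ω
Step 3 — Parallel branch: L || C = 1/(1/L + 1/C) = 0 + j2.069 Ω.
Step 4 — Series with R1: Z_total = R1 + (L || C) = 2050 + j2.069 Ω = 2050∠0.1° Ω.
Step 5 — Power factor: PF = cos(φ) = Re(Z)/|Z| = 2050/2050 = 1.
Step 6 — Type: Im(Z) = 2.069 ⇒ lagging (phase φ = 0.1°).

PF = 1 (lagging, φ = 0.1°)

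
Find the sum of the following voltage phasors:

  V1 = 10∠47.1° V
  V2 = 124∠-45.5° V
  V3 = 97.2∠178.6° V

Step 1 — Convert each phasor to rectangular form:
  V1 = 10·(cos(47.1°) + j·sin(47.1°)) = 6.807 + j7.325 V
  V2 = 124·(cos(-45.5°) + j·sin(-45.5°)) = 86.91 - j88.44 V
  V3 = 97.2·(cos(178.6°) + j·sin(178.6°)) = -97.17 + j2.375 V
Step 2 — Sum components: V_total = -3.451 - j78.74 V.
Step 3 — Convert to polar: |V_total| = 78.82 V, ∠V_total = -92.5°.

V_total = 78.82∠-92.5° V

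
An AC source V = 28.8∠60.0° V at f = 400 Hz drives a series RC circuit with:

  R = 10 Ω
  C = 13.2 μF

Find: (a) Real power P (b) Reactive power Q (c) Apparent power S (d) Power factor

Step 1 — Angular frequency: ω = 2π·f = 2π·400 = 2513 rad/s.
Step 2 — Component impedances:
  R: Z = R = 10 Ω
  C: Z = 1/(jωC) = -j/(ω·C) = 0 - j30.14 Ω
Step 3 — Series combination: Z_total = R + C = 10 - j30.14 Ω = 31.76∠-71.6° Ω.
Step 4 — Source phasor: V = 28.8∠60.0° V = 14.4 + j24.94 V.
Step 5 — Current: I = V / Z = -0.6026 + j0.6776 A = 0.9068∠131.6° A.
Step 6 — Complex power: S = V·I* = 8.224 - j24.79 VA.
Step 7 — Real power: P = Re(S) = 8.224 W.
Step 8 — Reactive power: Q = Im(S) = -24.79 VAR.
Step 9 — Apparent power: |S| = 26.12 VA.
Step 10 — Power factor: PF = P/|S| = 0.3149 (leading).

(a) P = 8.224 W  (b) Q = -24.79 VAR  (c) S = 26.12 VA  (d) PF = 0.3149 (leading)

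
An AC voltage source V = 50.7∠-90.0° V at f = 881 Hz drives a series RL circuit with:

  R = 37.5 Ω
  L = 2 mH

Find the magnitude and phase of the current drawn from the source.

Step 1 — Angular frequency: ω = 2π·f = 2π·881 = 5535 rad/s.
Step 2 — Component impedances:
  R: Z = R = 37.5 Ω
  L: Z = jωL = j·5535·0.002 = 0 + j11.07 Ω
Step 3 — Series combination: Z_total = R + L = 37.5 + j11.07 Ω = 39.1∠16.4° Ω.
Step 4 — Source phasor: V = 50.7∠-90.0° V = 0 - j50.7 V.
Step 5 — Ohm's law: I = V / Z_total = (0 - j50.7) / (37.5 + j11.07) = -0.3671 - j1.244 A.
Step 6 — Convert to polar: |I| = 1.297 A, ∠I = -106.4°.

I = 1.297∠-106.4° A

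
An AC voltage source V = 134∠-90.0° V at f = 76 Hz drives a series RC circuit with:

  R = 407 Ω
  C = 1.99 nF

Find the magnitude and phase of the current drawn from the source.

Step 1 — Angular frequency: ω = 2π·f = 2π·76 = 477.5 rad/s.
Step 2 — Component impedances:
  R: Z = R = 407 Ω
  C: Z = 1/(jωC) = -j/(ω·C) = 0 - j1.052e+06 Ω
Step 3 — Series combination: Z_total = R + C = 407 - j1.052e+06 Ω = 1.052e+06∠-90.0° Ω.
Step 4 — Source phasor: V = 134∠-90.0° V = 0 - j134 V.
Step 5 — Ohm's law: I = V / Z_total = (0 - j134) / (407 - j1.052e+06) = 0.0001273 - j4.925e-08 A.
Step 6 — Convert to polar: |I| = 0.0001273 A, ∠I = -0.0°.

I = 0.0001273∠-0.0° A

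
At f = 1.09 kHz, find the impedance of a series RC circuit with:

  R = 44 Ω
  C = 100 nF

Step 1 — Angular frequency: ω = 2π·f = 2π·1090 = 6849 rad/s.
Step 2 — Component impedances:
  R: Z = R = 44 Ω
  C: Z = 1/(jωC) = -j/(ω·C) = 0 - j1460 Ω
Step 3 — Series combination: Z_total = R + C = 44 - j1460 Ω = 1461∠-88.3° Ω.

Z = 44 - j1460 Ω = 1461∠-88.3° Ω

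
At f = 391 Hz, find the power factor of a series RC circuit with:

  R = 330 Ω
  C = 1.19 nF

Step 1 — Angular frequency: ω = 2π·f = 2π·391 = 2457 rad/s.
Step 2 — Component impedances:
  R: Z = R = 330 Ω
  C: Z = 1/(jωC) = -j/(ω·C) = 0 - j3.421e+05 Ω
Step 3 — Series combination: Z_total = R + C = 330 - j3.421e+05 Ω = 3.421e+05∠-89.9° Ω.
Step 4 — Power factor: PF = cos(φ) = Re(Z)/|Z| = 330/342056 = 0.0009648.
Step 5 — Type: Im(Z) = -3.421e+05 ⇒ leading (phase φ = -89.9°).

PF = 0.0009648 (leading, φ = -89.9°)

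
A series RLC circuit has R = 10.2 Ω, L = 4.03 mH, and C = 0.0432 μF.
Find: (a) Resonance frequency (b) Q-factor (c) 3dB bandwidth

Step 1 — Resonance condition Im(Z)=0 gives ω₀ = 1/√(LC).
Step 2 — ω₀ = 1/√(0.00403·4.32e-08) = 7.579e+04 rad/s.
Step 3 — f₀ = ω₀/(2π) = 1.206e+04 Hz.
Step 4 — Series Q: Q = ω₀L/R = 7.579e+04·0.00403/10.2 = 29.94.
Step 5 — 3dB bandwidth: Δω = ω₀/Q = 2531 rad/s; BW = Δω/(2π) = 402.8 Hz.

(a) f₀ = 1.206e+04 Hz  (b) Q = 29.94  (c) BW = 402.8 Hz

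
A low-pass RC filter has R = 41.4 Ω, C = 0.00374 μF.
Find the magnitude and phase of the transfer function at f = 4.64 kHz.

Step 1 — Angular frequency: ω = 2π·4640 = 2.915e+04 rad/s.
Step 2 — Transfer function: H(jω) = 1/(1 + jωRC).
Step 3 — Denominator: 1 + jωRC = 1 + j·2.915e+04·41.4·3.74e-09 = 1 + j0.004514.
Step 4 — H = 1 - j0.004514.
Step 5 — Magnitude: |H| = 1 (-0.0 dB); phase: φ = -0.3°.

|H| = 1 (-0.0 dB), φ = -0.3°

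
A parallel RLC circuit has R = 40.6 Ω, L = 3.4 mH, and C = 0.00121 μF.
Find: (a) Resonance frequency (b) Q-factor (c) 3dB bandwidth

Step 1 — Resonance: ω₀ = 1/√(LC) = 1/√(0.0034·1.21e-09) = 4.93e+05 rad/s.
Step 2 — f₀ = ω₀/(2π) = 7.847e+04 Hz.
Step 3 — Parallel Q: Q = R/(ω₀L) = 40.6/(4.93e+05·0.0034) = 0.02422.
Step 4 — Bandwidth: Δω = ω₀/Q = 2.036e+07 rad/s; BW = Δω/(2π) = 3.24e+06 Hz.

(a) f₀ = 7.847e+04 Hz  (b) Q = 0.02422  (c) BW = 3.24e+06 Hz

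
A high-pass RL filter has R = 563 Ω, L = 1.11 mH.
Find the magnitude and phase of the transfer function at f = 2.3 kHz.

Step 1 — Angular frequency: ω = 2π·2300 = 1.445e+04 rad/s.
Step 2 — Transfer function: H(jω) = jωL/(R + jωL).
Step 3 — Numerator jωL = j·16.04; denominator R + jωL = 563 + j16.04.
Step 4 — H = 0.0008111 + j0.02847.
Step 5 — Magnitude: |H| = 0.02848 (-30.9 dB); phase: φ = 88.4°.

|H| = 0.02848 (-30.9 dB), φ = 88.4°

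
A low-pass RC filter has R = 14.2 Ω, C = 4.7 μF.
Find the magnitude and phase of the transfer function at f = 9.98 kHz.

Step 1 — Angular frequency: ω = 2π·9980 = 6.271e+04 rad/s.
Step 2 — Transfer function: H(jω) = 1/(1 + jωRC).
Step 3 — Denominator: 1 + jωRC = 1 + j·6.271e+04·14.2·4.7e-06 = 1 + j4.185.
Step 4 — H = 0.05401 - j0.226.
Step 5 — Magnitude: |H| = 0.2324 (-12.7 dB); phase: φ = -76.6°.

|H| = 0.2324 (-12.7 dB), φ = -76.6°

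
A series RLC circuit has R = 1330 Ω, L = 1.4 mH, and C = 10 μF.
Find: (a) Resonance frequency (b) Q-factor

Step 1 — Resonance condition Im(Z)=0 gives ω₀ = 1/√(LC).
Step 2 — ω₀ = 1/√(0.0014·1e-05) = 8452 rad/s.
Step 3 — f₀ = ω₀/(2π) = 1345 Hz.
Step 4 — Series Q: Q = ω₀L/R = 8452·0.0014/1330 = 0.008896.

(a) f₀ = 1345 Hz  (b) Q = 0.008896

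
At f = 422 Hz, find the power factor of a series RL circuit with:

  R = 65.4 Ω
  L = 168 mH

Step 1 — Angular frequency: ω = 2π·f = 2π·422 = 2652 rad/s.
Step 2 — Component impedances:
  R: Z = R = 65.4 Ω
  L: Z = jωL = j·2652·0.168 = 0 + j445.5 Ω
Step 3 — Series combination: Z_total = R + L = 65.4 + j445.5 Ω = 450.2∠81.6° Ω.
Step 4 — Power factor: PF = cos(φ) = Re(Z)/|Z| = 65.4/450.2 = 0.1453.
Step 5 — Type: Im(Z) = 445.5 ⇒ lagging (phase φ = 81.6°).

PF = 0.1453 (lagging, φ = 81.6°)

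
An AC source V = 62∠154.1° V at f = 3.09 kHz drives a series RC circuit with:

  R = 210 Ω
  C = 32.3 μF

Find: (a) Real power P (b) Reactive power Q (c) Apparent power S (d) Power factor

Step 1 — Angular frequency: ω = 2π·f = 2π·3090 = 1.942e+04 rad/s.
Step 2 — Component impedances:
  R: Z = R = 210 Ω
  C: Z = 1/(jωC) = -j/(ω·C) = 0 - j1.595 Ω
Step 3 — Series combination: Z_total = R + C = 210 - j1.595 Ω = 210∠-0.4° Ω.
Step 4 — Source phasor: V = 62∠154.1° V = -55.77 + j27.08 V.
Step 5 — Current: I = V / Z = -0.2665 + j0.1269 A = 0.2952∠154.5° A.
Step 6 — Complex power: S = V·I* = 18.3 - j0.139 VA.
Step 7 — Real power: P = Re(S) = 18.3 W.
Step 8 — Reactive power: Q = Im(S) = -0.139 VAR.
Step 9 — Apparent power: |S| = 18.3 VA.
Step 10 — Power factor: PF = P/|S| = 1 (leading).

(a) P = 18.3 W  (b) Q = -0.139 VAR  (c) S = 18.3 VA  (d) PF = 1 (leading)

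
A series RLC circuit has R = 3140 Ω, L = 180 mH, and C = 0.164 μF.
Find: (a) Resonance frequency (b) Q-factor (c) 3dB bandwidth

Step 1 — Resonance: ω₀ = 1/√(LC) = 1/√(0.18·1.64e-07) = 5820 rad/s.
Step 2 — f₀ = ω₀/(2π) = 926.3 Hz.
Step 3 — Series Q: Q = ω₀L/R = 5820·0.18/3140 = 0.3336.
Step 4 — Bandwidth: Δω = ω₀/Q = 1.744e+04 rad/s; BW = Δω/(2π) = 2776 Hz.

(a) f₀ = 926.3 Hz  (b) Q = 0.3336  (c) BW = 2776 Hz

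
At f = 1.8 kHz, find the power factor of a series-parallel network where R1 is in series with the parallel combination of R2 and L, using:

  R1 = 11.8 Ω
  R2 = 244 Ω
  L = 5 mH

Step 1 — Angular frequency: ω = 2π·f = 2π·1800 = 1.131e+04 rad/s.
Step 2 — Component impedances:
  R1: Z = R = 11.8 Ω
  R2: Z = R = 244 Ω
  L: Z = jωL = j·1.131e+04·0.005 = 0 + j56.55 Ω
Step 3 — Parallel branch: R2 || L = 1/(1/R2 + 1/L) = 12.44 + j53.67 Ω.
Step 4 — Series with R1: Z_total = R1 + (R2 || L) = 24.24 + j53.67 Ω = 58.89∠65.7° Ω.
Step 5 — Power factor: PF = cos(φ) = Re(Z)/|Z| = 24.24/58.89 = 0.4116.
Step 6 — Type: Im(Z) = 53.67 ⇒ lagging (phase φ = 65.7°).

PF = 0.4116 (lagging, φ = 65.7°)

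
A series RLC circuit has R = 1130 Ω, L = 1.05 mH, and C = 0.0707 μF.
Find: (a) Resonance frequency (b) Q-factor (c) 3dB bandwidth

Step 1 — Resonance: ω₀ = 1/√(LC) = 1/√(0.00105·7.07e-08) = 1.161e+05 rad/s.
Step 2 — f₀ = ω₀/(2π) = 1.847e+04 Hz.
Step 3 — Series Q: Q = ω₀L/R = 1.161e+05·0.00105/1130 = 0.1078.
Step 4 — Bandwidth: Δω = ω₀/Q = 1.076e+06 rad/s; BW = Δω/(2π) = 1.713e+05 Hz.

(a) f₀ = 1.847e+04 Hz  (b) Q = 0.1078  (c) BW = 1.713e+05 Hz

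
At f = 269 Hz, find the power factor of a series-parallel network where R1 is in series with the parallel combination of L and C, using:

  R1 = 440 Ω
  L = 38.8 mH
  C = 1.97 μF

Step 1 — Angular frequency: ω = 2π·f = 2π·269 = 1690 rad/s.
Step 2 — Component impedances:
  R1: Z = R = 440 Ω
  L: Z = jωL = j·1690·0.0388 = 0 + j65.58 Ω
  C: Z = 1/(jωC) = -j/(ω·C) = 0 - j300.3 Ω
Step 3 — Parallel branch: L || C = 1/(1/L + 1/C) = 0 + j83.9 Ω.
Step 4 — Series with R1: Z_total = R1 + (L || C) = 440 + j83.9 Ω = 447.9∠10.8° Ω.
Step 5 — Power factor: PF = cos(φ) = Re(Z)/|Z| = 440/447.93 = 0.9823.
Step 6 — Type: Im(Z) = 83.9 ⇒ lagging (phase φ = 10.8°).

PF = 0.9823 (lagging, φ = 10.8°)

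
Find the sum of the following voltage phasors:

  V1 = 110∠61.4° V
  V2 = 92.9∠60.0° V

Step 1 — Convert each phasor to rectangular form:
  V1 = 110·(cos(61.4°) + j·sin(61.4°)) = 52.66 + j96.58 V
  V2 = 92.9·(cos(60.0°) + j·sin(60.0°)) = 46.45 + j80.45 V
Step 2 — Sum components: V_total = 99.11 + j177 V.
Step 3 — Convert to polar: |V_total| = 202.9 V, ∠V_total = 60.8°.

V_total = 202.9∠60.8° V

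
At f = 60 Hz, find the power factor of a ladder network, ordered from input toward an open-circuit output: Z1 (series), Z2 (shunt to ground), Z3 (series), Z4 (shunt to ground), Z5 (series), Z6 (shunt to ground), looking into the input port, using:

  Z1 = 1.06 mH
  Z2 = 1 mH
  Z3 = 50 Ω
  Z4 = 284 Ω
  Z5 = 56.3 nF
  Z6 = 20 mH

Step 1 — Angular frequency: ω = 2π·f = 2π·60 = 377 rad/s.
Step 2 — Component impedances:
  Z1: Z = jωL = j·377·0.00106 = 0 + j0.3996 Ω
  Z2: Z = jωL = j·377·0.001 = 0 + j0.377 Ω
  Z3: Z = R = 50 Ω
  Z4: Z = R = 284 Ω
  Z5: Z = 1/(jωC) = -j/(ω·C) = 0 - j4.712e+04 Ω
  Z6: Z = jωL = j·377·0.02 = 0 + j7.54 Ω
Step 3 — Ladder network (open output): work backward from the far end, alternating series and parallel combinations. Z_in = 0.0004255 + j0.7766 Ω = 0.7766∠90.0° Ω.
Step 4 — Power factor: PF = cos(φ) = Re(Z)/|Z| = 0.0004255/0.7766 = 0.0005479.
Step 5 — Type: Im(Z) = 0.7766 ⇒ lagging (phase φ = 90.0°).

PF = 0.0005479 (lagging, φ = 90.0°)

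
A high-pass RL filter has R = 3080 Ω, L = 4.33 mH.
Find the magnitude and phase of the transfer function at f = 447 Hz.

Step 1 — Angular frequency: ω = 2π·447 = 2809 rad/s.
Step 2 — Transfer function: H(jω) = jωL/(R + jωL).
Step 3 — Numerator jωL = j·12.16; denominator R + jωL = 3080 + j12.16.
Step 4 — H = 1.559e-05 + j0.003948.
Step 5 — Magnitude: |H| = 0.003948 (-48.1 dB); phase: φ = 89.8°.

|H| = 0.003948 (-48.1 dB), φ = 89.8°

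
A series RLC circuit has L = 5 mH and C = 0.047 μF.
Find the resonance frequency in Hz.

Step 1 — Resonance condition Im(Z)=0 gives ω₀ = 1/√(LC).
Step 2 — ω₀ = 1/√(0.005·4.7e-08) = 6.523e+04 rad/s.
Step 3 — f₀ = ω₀/(2π) = 1.038e+04 Hz.

f₀ = 1.038e+04 Hz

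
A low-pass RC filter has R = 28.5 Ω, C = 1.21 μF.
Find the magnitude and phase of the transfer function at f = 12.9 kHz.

Step 1 — Angular frequency: ω = 2π·1.29e+04 = 8.105e+04 rad/s.
Step 2 — Transfer function: H(jω) = 1/(1 + jωRC).
Step 3 — Denominator: 1 + jωRC = 1 + j·8.105e+04·28.5·1.21e-06 = 1 + j2.795.
Step 4 — H = 0.1135 - j0.3172.
Step 5 — Magnitude: |H| = 0.3369 (-9.5 dB); phase: φ = -70.3°.

|H| = 0.3369 (-9.5 dB), φ = -70.3°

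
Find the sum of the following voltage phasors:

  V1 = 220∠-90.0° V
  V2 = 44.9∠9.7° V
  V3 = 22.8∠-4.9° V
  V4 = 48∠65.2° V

Step 1 — Convert each phasor to rectangular form:
  V1 = 220·(cos(-90.0°) + j·sin(-90.0°)) = 0 - j220 V
  V2 = 44.9·(cos(9.7°) + j·sin(9.7°)) = 44.26 + j7.565 V
  V3 = 22.8·(cos(-4.9°) + j·sin(-4.9°)) = 22.72 - j1.948 V
  V4 = 48·(cos(65.2°) + j·sin(65.2°)) = 20.13 + j43.57 V
Step 2 — Sum components: V_total = 87.11 - j170.8 V.
Step 3 — Convert to polar: |V_total| = 191.7 V, ∠V_total = -63.0°.

V_total = 191.7∠-63.0° V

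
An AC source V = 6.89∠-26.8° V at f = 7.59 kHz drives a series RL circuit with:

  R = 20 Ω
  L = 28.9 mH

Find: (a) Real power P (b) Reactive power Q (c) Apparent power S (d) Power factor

Step 1 — Angular frequency: ω = 2π·f = 2π·7590 = 4.769e+04 rad/s.
Step 2 — Component impedances:
  R: Z = R = 20 Ω
  L: Z = jωL = j·4.769e+04·0.0289 = 0 + j1378 Ω
Step 3 — Series combination: Z_total = R + L = 20 + j1378 Ω = 1378∠89.2° Ω.
Step 4 — Source phasor: V = 6.89∠-26.8° V = 6.15 - j3.107 V.
Step 5 — Current: I = V / Z = -0.002189 - j0.004494 A = 0.004999∠-116.0° A.
Step 6 — Complex power: S = V·I* = 0.0004997 + j0.03444 VA.
Step 7 — Real power: P = Re(S) = 0.0004997 W.
Step 8 — Reactive power: Q = Im(S) = 0.03444 VAR.
Step 9 — Apparent power: |S| = 0.03444 VA.
Step 10 — Power factor: PF = P/|S| = 0.01451 (lagging).

(a) P = 0.0004997 W  (b) Q = 0.03444 VAR  (c) S = 0.03444 VA  (d) PF = 0.01451 (lagging)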